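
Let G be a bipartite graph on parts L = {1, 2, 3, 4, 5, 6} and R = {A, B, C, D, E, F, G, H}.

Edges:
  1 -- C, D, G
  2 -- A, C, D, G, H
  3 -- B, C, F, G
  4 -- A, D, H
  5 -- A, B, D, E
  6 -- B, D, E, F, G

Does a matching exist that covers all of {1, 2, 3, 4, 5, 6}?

Yes

A valid assignment of size 6: 1→C, 2→A, 3→F, 4→D, 5→B, 6→G.
All 6 left vertices are covered.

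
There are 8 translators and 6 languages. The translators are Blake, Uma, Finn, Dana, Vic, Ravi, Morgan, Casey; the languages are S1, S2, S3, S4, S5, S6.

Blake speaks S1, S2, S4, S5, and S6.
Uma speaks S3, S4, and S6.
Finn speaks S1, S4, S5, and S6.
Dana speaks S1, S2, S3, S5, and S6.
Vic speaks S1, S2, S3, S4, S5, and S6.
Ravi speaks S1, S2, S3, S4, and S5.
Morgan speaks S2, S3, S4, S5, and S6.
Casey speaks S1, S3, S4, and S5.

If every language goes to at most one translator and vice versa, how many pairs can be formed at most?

One maximum matching: Blake-S6, Uma-S4, Finn-S5, Dana-S1, Vic-S3, Ravi-S2.
The set {Blake, Uma, Finn, Dana, Vic, Ravi, Morgan, Casey} has only 6 neighbours ({S1, S2, S3, S4, S5, S6}), so by Hall's theorem at most 6 of the 8 translators can be matched.

6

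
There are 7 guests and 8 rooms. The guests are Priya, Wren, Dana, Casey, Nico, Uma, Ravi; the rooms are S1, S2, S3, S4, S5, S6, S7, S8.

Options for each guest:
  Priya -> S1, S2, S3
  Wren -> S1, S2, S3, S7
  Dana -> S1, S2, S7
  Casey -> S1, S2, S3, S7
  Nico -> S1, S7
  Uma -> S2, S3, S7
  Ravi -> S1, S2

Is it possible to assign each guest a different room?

The set {Priya, Wren, Dana, Casey, Nico, Uma, Ravi} has only 4 neighbours ({S1, S2, S3, S7}), so by Hall's theorem at most 4 of the 7 guests can be matched.
Hence no matching covers every guest.

No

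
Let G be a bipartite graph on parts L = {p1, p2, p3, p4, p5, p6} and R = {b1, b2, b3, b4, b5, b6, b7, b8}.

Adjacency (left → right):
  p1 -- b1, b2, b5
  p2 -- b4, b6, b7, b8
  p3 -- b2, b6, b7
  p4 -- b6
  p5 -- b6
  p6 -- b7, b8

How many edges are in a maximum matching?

A valid assignment of size 5: p1→b5, p2→b7, p3→b2, p4→b6, p6→b8.
The set {p4, p5} has only 1 neighbour ({b6}), so by Hall's theorem at most 5 of the 6 left vertices can be matched.

5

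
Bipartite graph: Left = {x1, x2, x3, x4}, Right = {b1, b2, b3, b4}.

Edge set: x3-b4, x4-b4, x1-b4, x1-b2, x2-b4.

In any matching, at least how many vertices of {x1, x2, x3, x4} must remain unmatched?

2

For example, pair x1-b2, x2-b4.
The set {x2, x3, x4} has only 1 neighbour ({b4}), so by Hall's theorem at most 2 of the 4 left vertices can be matched.
That matches 2 of the 4, leaving 2 unmatched; no matching can do better.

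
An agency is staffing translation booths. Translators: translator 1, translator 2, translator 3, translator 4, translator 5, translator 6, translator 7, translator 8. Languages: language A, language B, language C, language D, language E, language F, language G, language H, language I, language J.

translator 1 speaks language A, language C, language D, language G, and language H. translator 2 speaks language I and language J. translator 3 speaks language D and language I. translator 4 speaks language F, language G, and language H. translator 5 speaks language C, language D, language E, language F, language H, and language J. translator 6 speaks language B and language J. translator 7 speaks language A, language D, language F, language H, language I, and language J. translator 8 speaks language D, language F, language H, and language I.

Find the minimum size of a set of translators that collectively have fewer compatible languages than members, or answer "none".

none

A matching saturating every translator exists, for instance translator 1→language G, translator 2→language I, translator 3→language D, translator 4→language H, translator 5→language C, translator 6→language B, translator 7→language J, translator 8→language F.
By Hall's marriage theorem, this means |N(S)| ≥ |S| for every subset S, so no violating subset exists.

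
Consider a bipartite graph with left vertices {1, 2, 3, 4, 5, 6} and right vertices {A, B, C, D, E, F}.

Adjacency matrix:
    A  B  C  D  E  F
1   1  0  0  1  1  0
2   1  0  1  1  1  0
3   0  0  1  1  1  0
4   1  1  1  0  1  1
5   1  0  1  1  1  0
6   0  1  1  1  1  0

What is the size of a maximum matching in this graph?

A valid assignment of size 6: 1-A, 2-D, 3-C, 4-F, 5-E, 6-B.
This saturates every left vertex, so 6 is the maximum.

6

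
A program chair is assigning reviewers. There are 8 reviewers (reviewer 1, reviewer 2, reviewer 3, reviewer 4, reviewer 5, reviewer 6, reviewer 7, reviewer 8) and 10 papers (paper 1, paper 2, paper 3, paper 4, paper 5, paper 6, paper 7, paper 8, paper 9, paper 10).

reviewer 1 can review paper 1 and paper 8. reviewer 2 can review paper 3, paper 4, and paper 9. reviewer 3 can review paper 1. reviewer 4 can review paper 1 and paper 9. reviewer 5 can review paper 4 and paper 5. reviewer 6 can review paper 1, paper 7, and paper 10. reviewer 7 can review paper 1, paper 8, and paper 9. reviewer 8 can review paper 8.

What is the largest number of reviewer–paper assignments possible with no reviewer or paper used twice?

A valid assignment of size 6: reviewer 1→paper 8, reviewer 2→paper 3, reviewer 3→paper 1, reviewer 4→paper 9, reviewer 5→paper 4, reviewer 6→paper 7.
The set {reviewer 1, reviewer 3, reviewer 4, reviewer 7, reviewer 8} has only 3 neighbours ({paper 1, paper 8, paper 9}), so by Hall's theorem at most 6 of the 8 reviewers can be matched.

6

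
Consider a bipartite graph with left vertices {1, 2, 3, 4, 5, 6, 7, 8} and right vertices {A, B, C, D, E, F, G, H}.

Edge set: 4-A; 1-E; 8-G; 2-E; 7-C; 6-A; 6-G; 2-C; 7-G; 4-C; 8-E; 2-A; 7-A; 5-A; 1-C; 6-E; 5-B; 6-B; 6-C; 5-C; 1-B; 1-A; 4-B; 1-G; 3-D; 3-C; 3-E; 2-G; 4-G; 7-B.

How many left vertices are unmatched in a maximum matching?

One maximum matching: 1–A, 2–E, 3–D, 4–C, 5–B, 6–G.
The set {1, 2, 4, 5, 6, 7, 8} has only 5 neighbours ({A, B, C, E, G}), so by Hall's theorem at most 6 of the 8 left vertices can be matched.
That matches 6 of the 8, leaving 2 unmatched; no matching can do better.

2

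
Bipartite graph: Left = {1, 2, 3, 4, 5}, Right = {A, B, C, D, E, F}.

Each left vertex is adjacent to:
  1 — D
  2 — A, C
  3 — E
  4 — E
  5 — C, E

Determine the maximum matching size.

4

One maximum matching: 1-D, 2-A, 3-E, 5-C.
The set {3, 4} has only 1 neighbour ({E}), so by Hall's theorem at most 4 of the 5 left vertices can be matched.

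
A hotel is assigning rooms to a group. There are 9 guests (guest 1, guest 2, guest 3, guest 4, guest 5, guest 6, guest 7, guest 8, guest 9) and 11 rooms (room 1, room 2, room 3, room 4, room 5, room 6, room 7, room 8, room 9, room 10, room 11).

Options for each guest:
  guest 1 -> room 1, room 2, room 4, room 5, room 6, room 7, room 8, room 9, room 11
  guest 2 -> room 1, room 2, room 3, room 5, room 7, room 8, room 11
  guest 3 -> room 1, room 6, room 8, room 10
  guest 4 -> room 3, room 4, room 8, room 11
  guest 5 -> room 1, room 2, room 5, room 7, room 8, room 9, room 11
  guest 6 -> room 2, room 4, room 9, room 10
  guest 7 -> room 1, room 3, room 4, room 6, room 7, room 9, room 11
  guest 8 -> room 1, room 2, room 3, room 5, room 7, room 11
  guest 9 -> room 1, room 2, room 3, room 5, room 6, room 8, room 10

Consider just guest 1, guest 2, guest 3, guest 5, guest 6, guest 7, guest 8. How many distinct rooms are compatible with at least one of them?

11

The union of neighbours of {guest 1, guest 2, guest 3, guest 5, guest 6, guest 7, guest 8} is {room 1, room 2, room 3, room 4, room 5, room 6, room 7, room 8, room 9, room 10, room 11}, which has 11 elements.
Since |N(S)| = 11 ≥ |S| = 7, Hall's condition holds for this subset.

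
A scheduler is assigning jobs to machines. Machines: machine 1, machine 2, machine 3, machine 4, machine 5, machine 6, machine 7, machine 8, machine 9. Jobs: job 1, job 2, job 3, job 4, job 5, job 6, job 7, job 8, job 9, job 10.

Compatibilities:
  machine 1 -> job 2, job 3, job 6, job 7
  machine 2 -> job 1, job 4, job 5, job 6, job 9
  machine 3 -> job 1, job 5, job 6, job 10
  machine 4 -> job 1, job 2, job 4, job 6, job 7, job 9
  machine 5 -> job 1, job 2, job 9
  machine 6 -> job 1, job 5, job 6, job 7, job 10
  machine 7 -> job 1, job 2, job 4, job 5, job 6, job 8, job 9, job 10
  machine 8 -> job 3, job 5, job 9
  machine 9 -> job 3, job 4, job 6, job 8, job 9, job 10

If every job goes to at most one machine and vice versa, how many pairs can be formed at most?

9

One maximum matching: machine 1-job 3, machine 2-job 4, machine 3-job 6, machine 4-job 7, machine 5-job 2, machine 6-job 10, machine 7-job 1, machine 8-job 5, machine 9-job 9.
This saturates every machine, so 9 is the maximum.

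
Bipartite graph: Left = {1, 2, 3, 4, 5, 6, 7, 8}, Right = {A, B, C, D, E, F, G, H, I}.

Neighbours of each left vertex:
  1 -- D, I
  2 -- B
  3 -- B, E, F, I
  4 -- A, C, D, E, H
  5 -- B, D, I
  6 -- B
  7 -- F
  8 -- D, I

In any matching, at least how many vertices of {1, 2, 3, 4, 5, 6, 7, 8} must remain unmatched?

A valid assignment of size 6: 1→I, 2→B, 3→E, 4→A, 5→D, 7→F.
The set {1, 2, 5, 6, 8} has only 3 neighbours ({B, D, I}), so by Hall's theorem at most 6 of the 8 left vertices can be matched.
That matches 6 of the 8, leaving 2 unmatched; no matching can do better.

2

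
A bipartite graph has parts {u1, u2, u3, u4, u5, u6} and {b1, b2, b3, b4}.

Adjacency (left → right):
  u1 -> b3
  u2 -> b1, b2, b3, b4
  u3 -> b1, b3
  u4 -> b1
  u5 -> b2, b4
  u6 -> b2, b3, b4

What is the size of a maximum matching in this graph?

4

A valid assignment of size 4: u1→b3, u2→b2, u3→b1, u5→b4.
The set {u1, u2, u3, u4, u5, u6} has only 4 neighbours ({b1, b2, b3, b4}), so by Hall's theorem at most 4 of the 6 left vertices can be matched.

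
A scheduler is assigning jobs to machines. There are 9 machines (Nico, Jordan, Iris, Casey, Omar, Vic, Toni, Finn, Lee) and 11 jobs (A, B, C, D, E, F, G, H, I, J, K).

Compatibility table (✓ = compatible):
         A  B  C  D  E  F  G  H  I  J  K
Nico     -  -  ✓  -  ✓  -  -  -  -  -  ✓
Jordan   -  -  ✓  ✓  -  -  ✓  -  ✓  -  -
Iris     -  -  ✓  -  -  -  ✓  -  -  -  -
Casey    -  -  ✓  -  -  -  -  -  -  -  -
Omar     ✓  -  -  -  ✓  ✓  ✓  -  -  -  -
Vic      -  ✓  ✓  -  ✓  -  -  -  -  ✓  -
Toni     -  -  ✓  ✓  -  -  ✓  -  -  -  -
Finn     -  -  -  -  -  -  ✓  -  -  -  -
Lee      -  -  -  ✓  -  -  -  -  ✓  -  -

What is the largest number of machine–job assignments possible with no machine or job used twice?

For example, pair Nico-K, Jordan-I, Iris-G, Casey-C, Omar-E, Vic-B, Toni-D.
The set {Jordan, Iris, Casey, Toni, Finn, Lee} has only 4 neighbours ({C, D, G, I}), so by Hall's theorem at most 7 of the 9 machines can be matched.

7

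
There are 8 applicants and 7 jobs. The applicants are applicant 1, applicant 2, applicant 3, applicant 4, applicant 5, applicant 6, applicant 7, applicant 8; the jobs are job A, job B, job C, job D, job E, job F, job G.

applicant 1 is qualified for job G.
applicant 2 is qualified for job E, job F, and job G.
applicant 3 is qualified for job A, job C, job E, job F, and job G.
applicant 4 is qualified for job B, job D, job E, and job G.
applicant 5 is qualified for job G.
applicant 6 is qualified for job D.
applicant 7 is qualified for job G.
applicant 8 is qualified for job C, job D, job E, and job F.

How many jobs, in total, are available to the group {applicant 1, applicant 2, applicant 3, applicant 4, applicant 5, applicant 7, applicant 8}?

7

The union of neighbours of {applicant 1, applicant 2, applicant 3, applicant 4, applicant 5, applicant 7, applicant 8} is {job A, job B, job C, job D, job E, job F, job G}, which has 7 elements.
Since |N(S)| = 7 ≥ |S| = 7, Hall's condition holds for this subset.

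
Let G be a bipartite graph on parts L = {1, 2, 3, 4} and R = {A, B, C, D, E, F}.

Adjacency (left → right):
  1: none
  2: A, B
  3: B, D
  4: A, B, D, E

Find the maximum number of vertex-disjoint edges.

3

One maximum matching: 2-A, 3-D, 4-B.
The set {1} has only 0 neighbours (∅), so by Hall's theorem at most 3 of the 4 left vertices can be matched.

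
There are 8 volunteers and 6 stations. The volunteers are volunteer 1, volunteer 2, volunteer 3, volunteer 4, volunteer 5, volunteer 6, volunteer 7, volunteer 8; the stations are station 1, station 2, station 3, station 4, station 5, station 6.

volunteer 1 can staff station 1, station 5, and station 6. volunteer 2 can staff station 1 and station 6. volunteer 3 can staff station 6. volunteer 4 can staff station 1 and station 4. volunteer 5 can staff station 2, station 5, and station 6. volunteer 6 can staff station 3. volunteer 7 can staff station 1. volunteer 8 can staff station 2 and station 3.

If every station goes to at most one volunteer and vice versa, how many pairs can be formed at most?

A valid assignment of size 6: volunteer 1–station 5, volunteer 2–station 1, volunteer 3–station 6, volunteer 4–station 4, volunteer 5–station 2, volunteer 6–station 3.
The set {volunteer 1, volunteer 2, volunteer 3, volunteer 5, volunteer 6, volunteer 7, volunteer 8} has only 5 neighbours ({station 1, station 2, station 3, station 5, station 6}), so by Hall's theorem at most 6 of the 8 volunteers can be matched.

6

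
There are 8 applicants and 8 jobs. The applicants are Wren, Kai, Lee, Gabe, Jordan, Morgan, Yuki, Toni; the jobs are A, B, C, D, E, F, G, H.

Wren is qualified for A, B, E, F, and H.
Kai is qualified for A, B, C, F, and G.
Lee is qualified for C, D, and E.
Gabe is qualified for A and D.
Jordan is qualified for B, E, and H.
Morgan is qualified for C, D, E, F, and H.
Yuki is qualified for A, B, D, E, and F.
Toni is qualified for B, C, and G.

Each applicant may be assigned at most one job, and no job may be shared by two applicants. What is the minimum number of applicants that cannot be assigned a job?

One maximum matching: Wren-A, Kai-G, Lee-C, Gabe-D, Jordan-E, Morgan-H, Yuki-F, Toni-B.
All 8 applicants are matched, so no larger matching exists.
That matches 8 of the 8, leaving 0 unmatched; no matching can do better.

0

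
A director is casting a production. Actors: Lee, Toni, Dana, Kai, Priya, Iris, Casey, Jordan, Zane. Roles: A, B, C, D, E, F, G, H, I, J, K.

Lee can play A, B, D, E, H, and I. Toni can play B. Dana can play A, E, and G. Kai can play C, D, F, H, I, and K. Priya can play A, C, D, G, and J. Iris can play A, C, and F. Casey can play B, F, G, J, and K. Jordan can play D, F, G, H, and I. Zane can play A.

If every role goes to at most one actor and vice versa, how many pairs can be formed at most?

9

One maximum matching: Lee-E, Toni-B, Dana-G, Kai-K, Priya-D, Iris-F, Casey-J, Jordan-H, Zane-A.
This saturates every actor, so 9 is the maximum.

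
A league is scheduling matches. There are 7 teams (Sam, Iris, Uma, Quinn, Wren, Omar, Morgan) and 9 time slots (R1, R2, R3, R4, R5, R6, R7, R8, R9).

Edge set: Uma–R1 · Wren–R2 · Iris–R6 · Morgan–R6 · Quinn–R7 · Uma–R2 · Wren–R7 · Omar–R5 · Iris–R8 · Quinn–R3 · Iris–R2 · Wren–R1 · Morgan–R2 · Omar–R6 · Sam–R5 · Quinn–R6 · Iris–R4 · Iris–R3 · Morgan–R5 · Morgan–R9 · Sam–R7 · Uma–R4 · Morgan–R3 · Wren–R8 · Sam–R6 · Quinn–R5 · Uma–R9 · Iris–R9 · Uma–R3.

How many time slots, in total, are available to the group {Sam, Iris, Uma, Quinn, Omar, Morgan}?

9

The union of neighbours of {Sam, Iris, Uma, Quinn, Omar, Morgan} is {R1, R2, R3, R4, R5, R6, R7, R8, R9}, which has 9 elements.
Since |N(S)| = 9 ≥ |S| = 6, Hall's condition holds for this subset.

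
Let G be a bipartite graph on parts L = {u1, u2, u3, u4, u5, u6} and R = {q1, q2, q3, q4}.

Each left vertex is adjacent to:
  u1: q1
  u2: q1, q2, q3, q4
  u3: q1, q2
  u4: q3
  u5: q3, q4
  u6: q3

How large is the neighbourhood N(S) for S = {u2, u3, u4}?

The union of neighbours of {u2, u3, u4} is {q1, q2, q3, q4}, which has 4 elements.
Since |N(S)| = 4 ≥ |S| = 3, Hall's condition holds for this subset.

4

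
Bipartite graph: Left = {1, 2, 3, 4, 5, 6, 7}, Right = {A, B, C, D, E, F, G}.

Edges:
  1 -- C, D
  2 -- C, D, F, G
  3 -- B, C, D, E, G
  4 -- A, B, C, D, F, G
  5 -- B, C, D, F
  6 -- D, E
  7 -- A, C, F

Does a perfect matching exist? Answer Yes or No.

For example, pair 1→D, 2→C, 3→G, 4→A, 5→B, 6→E, 7→F.
All 7 left vertices are covered.

Yes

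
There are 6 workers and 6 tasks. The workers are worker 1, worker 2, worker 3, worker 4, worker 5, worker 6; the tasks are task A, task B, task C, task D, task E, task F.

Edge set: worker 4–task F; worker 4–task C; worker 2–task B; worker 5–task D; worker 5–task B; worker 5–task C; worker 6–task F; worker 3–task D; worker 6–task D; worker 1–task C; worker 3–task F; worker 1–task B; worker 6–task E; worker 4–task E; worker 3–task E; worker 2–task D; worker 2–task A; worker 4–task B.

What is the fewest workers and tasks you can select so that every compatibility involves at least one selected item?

The 6 edges worker 1–task C, worker 2–task A, worker 3–task D, worker 4–task F, worker 5–task B, worker 6–task E form a matching, so any vertex cover needs at least 6 vertices (one per matched edge).
Conversely {worker 1, worker 2, worker 3, worker 4, worker 5, worker 6} meets every edge and has exactly 6 vertices, so 6 is optimal.

6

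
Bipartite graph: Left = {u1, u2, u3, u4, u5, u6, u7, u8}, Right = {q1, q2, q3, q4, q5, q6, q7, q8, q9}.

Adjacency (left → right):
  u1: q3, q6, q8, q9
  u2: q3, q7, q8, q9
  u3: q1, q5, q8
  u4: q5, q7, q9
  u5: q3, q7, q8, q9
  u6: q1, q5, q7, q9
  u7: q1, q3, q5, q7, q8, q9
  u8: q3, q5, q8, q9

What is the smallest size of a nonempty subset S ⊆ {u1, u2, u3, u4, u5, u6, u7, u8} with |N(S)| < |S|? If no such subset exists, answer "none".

Take S = {u2, u3, u4, u5, u6, u7, u8}. Its neighbourhood is {q1, q3, q5, q7, q8, q9}, so |N(S)| = 6 < |S| = 7.
Every subset of size less than 7 has at least as many neighbours as members, so 7 is the minimum.

7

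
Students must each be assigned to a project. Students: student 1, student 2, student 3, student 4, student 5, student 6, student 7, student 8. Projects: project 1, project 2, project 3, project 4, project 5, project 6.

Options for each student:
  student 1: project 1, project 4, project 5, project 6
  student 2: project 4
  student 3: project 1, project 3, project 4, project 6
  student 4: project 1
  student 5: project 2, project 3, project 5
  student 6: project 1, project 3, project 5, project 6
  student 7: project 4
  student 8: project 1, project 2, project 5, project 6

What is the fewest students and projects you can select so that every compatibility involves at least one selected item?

The 6 edges student 1–project 5, student 2–project 4, student 3–project 6, student 4–project 1, student 5–project 2, student 6–project 3 form a matching, so any vertex cover needs at least 6 vertices (one per matched edge).
Conversely {project 1, project 2, project 3, project 4, project 5, project 6} meets every edge and has exactly 6 vertices, so 6 is optimal.

6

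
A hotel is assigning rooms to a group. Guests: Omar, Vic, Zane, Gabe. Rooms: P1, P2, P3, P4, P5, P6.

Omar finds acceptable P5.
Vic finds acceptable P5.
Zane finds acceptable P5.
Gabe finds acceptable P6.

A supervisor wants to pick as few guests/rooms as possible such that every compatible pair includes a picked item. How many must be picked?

{Gabe, P5} is a vertex cover of size 2: every edge has an endpoint in this set.
No smaller cover exists because Omar–P5, Gabe–P6 is a matching of size 2, and a cover must include an endpoint of each of these disjoint edges (König's theorem).

2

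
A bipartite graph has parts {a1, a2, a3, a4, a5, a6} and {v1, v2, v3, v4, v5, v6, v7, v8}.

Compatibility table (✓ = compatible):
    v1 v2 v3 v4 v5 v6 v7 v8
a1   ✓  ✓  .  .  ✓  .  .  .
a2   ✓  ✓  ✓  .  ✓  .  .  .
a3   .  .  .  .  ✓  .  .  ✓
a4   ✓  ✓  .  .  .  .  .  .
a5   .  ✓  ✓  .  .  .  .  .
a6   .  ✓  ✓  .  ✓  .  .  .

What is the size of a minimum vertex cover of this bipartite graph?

5

A maximum matching has 5 edges (e.g. a1–v5, a2–v3, a3–v8, a4–v1, a5–v2).
By König's theorem the minimum vertex cover has the same size. One such cover is {a3, v1, v2, v3, v5}.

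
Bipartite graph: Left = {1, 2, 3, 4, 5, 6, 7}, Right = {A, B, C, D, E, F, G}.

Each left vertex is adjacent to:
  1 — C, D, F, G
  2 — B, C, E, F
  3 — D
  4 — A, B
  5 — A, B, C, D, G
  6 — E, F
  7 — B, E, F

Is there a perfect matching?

Yes

A valid assignment of size 7: 1→C, 2→E, 3→D, 4→A, 5→G, 6→F, 7→B.
All 7 left vertices are covered.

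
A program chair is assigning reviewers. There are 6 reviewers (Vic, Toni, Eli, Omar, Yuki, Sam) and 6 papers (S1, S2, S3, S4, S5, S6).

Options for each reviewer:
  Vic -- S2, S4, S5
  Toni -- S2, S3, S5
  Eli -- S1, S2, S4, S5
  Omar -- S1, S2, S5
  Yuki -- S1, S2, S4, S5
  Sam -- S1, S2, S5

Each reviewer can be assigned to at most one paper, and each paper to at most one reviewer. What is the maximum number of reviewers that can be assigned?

5

One maximum matching: Vic–S5, Toni–S3, Eli–S4, Omar–S1, Yuki–S2.
The set {Vic, Eli, Omar, Yuki, Sam} has only 4 neighbours ({S1, S2, S4, S5}), so by Hall's theorem at most 5 of the 6 reviewers can be matched.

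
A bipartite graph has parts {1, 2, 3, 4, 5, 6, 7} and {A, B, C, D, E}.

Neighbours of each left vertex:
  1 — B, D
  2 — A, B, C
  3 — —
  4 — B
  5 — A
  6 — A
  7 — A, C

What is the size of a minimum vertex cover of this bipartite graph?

4

The 4 edges 1–D, 2–C, 4–B, 5–A form a matching, so any vertex cover needs at least 4 vertices (one per matched edge).
Conversely {1, A, B, C} meets every edge and has exactly 4 vertices, so 4 is optimal.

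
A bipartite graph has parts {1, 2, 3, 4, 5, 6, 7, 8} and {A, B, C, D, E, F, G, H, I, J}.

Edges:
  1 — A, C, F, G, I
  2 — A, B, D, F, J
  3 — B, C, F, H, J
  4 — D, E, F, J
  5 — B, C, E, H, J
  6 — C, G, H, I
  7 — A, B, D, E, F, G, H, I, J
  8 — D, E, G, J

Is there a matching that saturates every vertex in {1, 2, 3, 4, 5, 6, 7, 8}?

For example, pair 1-A, 2-B, 3-H, 4-D, 5-J, 6-C, 7-G, 8-E.
All 8 left vertices are covered.

Yes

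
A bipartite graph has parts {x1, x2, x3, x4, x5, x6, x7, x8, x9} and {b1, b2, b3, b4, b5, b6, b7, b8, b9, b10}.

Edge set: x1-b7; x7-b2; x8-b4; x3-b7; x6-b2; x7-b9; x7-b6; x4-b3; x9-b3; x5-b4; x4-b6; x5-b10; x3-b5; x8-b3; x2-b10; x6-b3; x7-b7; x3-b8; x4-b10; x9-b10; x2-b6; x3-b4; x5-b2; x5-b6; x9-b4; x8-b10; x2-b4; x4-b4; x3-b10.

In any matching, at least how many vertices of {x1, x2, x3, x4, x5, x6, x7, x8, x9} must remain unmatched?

1

For example, pair x1-b7, x2-b10, x3-b5, x4-b6, x5-b4, x6-b2, x7-b9, x8-b3.
The set {x2, x4, x5, x6, x8, x9} has only 5 neighbours ({b10, b2, b3, b4, b6}), so by Hall's theorem at most 8 of the 9 left vertices can be matched.
That matches 8 of the 9, leaving 1 unmatched; no matching can do better.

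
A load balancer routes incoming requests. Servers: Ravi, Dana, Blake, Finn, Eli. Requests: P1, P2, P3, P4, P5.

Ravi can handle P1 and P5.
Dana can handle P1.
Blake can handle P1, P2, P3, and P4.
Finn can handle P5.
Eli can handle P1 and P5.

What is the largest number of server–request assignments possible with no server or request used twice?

3

One maximum matching: Ravi→P5, Dana→P1, Blake→P4.
The set {Ravi, Dana, Finn, Eli} has only 2 neighbours ({P1, P5}), so by Hall's theorem at most 3 of the 5 servers can be matched.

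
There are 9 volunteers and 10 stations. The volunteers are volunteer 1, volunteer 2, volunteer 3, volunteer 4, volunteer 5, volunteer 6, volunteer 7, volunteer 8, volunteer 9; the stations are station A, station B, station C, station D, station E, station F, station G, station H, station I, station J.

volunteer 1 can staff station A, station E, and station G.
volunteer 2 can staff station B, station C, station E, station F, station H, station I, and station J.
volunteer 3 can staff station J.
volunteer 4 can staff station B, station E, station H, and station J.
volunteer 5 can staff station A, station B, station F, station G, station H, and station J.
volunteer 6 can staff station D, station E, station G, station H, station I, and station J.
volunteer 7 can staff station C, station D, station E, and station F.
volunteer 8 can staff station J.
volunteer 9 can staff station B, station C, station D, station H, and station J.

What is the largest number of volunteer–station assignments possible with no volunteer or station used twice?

For example, pair volunteer 1–station A, volunteer 2–station F, volunteer 3–station J, volunteer 4–station H, volunteer 5–station B, volunteer 6–station I, volunteer 7–station D, volunteer 9–station C.
The set {volunteer 3, volunteer 8} has only 1 neighbour ({station J}), so by Hall's theorem at most 8 of the 9 volunteers can be matched.

8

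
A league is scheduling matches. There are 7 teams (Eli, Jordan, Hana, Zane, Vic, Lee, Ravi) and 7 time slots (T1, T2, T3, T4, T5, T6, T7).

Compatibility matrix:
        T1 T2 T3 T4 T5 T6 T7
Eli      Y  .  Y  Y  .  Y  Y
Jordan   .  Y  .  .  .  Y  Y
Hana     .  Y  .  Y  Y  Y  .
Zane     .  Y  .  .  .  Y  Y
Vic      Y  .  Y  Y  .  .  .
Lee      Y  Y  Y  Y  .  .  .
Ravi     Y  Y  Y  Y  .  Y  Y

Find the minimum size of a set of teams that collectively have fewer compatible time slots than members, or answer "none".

A matching saturating every team exists, for instance Eli→T3, Jordan→T6, Hana→T5, Zane→T2, Vic→T1, Lee→T4, Ravi→T7.
By Hall's marriage theorem, this means |N(S)| ≥ |S| for every subset S, so no violating subset exists.

none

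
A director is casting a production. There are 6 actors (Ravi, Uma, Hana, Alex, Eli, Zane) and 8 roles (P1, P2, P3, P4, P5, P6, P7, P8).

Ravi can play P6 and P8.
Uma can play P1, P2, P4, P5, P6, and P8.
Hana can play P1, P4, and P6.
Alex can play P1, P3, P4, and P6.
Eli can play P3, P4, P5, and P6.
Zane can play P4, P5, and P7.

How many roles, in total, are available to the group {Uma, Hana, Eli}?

The union of neighbours of {Uma, Hana, Eli} is {P1, P2, P3, P4, P5, P6, P8}, which has 7 elements.
Since |N(S)| = 7 ≥ |S| = 3, Hall's condition holds for this subset.

7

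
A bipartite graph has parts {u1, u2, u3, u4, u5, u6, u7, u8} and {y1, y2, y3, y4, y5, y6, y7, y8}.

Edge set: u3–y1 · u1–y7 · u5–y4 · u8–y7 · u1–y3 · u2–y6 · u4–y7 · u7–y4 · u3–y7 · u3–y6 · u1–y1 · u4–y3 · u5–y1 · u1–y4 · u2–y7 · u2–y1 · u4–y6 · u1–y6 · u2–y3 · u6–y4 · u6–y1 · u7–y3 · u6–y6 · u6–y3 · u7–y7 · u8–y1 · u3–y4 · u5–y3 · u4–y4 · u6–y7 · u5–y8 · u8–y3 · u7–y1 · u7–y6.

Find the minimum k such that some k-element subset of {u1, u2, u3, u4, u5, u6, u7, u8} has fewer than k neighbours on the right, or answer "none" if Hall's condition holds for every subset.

6

Take S = {u1, u2, u3, u4, u6, u7}. Its neighbourhood is {y1, y3, y4, y6, y7}, so |N(S)| = 5 < |S| = 6.
Every subset of size less than 6 has at least as many neighbours as members, so 6 is the minimum.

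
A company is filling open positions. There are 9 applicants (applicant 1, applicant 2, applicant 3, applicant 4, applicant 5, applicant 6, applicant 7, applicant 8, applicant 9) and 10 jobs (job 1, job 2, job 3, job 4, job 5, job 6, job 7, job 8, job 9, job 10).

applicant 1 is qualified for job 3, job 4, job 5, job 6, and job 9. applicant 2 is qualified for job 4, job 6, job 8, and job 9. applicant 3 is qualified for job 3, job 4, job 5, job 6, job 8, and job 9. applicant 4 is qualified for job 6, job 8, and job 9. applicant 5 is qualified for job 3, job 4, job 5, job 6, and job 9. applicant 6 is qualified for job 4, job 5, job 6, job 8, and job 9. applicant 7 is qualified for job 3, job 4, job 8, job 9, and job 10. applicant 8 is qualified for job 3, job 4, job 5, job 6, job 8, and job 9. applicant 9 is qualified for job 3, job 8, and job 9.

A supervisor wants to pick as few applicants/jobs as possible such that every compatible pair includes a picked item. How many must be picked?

The 7 edges applicant 1–job 4, applicant 2–job 6, applicant 3–job 3, applicant 4–job 8, applicant 5–job 5, applicant 6–job 9, applicant 7–job 10 form a matching, so any vertex cover needs at least 7 vertices (one per matched edge).
Conversely {applicant 7, job 3, job 4, job 5, job 6, job 8, job 9} meets every edge and has exactly 7 vertices, so 7 is optimal.

7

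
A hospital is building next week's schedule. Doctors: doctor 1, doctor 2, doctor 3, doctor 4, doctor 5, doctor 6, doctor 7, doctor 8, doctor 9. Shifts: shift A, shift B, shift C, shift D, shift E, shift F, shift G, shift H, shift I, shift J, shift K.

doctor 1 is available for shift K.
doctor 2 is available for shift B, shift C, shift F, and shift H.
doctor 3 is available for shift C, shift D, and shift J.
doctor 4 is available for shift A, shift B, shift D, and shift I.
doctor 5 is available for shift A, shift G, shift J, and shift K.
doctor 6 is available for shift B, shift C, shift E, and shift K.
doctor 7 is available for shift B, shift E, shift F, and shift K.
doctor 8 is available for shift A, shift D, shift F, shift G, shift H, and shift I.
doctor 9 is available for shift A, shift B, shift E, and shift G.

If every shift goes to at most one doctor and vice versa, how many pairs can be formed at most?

9

For example, pair doctor 1-shift K, doctor 2-shift F, doctor 3-shift C, doctor 4-shift D, doctor 5-shift J, doctor 6-shift B, doctor 7-shift E, doctor 8-shift A, doctor 9-shift G.
This saturates every doctor, so 9 is the maximum.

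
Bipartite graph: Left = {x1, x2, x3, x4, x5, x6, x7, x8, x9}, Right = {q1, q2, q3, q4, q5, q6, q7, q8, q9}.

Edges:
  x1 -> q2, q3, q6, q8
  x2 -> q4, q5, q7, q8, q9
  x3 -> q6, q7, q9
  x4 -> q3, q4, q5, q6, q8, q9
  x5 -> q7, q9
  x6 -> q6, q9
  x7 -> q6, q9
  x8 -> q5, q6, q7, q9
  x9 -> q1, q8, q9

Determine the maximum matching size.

8

One maximum matching: x1-q2, x2-q4, x3-q6, x4-q3, x5-q7, x6-q9, x8-q5, x9-q8.
The set {x3, x5, x6, x7} has only 3 neighbours ({q6, q7, q9}), so by Hall's theorem at most 8 of the 9 left vertices can be matched.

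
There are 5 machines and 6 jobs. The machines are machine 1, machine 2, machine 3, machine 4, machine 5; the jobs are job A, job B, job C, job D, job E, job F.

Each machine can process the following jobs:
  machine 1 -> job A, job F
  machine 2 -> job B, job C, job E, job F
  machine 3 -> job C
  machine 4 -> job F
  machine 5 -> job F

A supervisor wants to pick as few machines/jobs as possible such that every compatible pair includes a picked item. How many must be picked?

4

A maximum matching has 4 edges (e.g. machine 1–job A, machine 2–job E, machine 3–job C, machine 4–job F).
By König's theorem the minimum vertex cover has the same size. One such cover is {machine 1, machine 2, machine 3, job F}.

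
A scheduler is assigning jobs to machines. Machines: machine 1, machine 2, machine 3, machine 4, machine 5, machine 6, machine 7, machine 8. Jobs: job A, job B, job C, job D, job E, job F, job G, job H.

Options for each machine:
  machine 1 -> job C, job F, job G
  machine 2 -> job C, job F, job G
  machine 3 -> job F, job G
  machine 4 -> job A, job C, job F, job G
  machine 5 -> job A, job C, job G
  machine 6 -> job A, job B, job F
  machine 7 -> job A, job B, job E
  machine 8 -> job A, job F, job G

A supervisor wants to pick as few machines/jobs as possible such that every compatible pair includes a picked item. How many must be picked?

6

A maximum matching has 6 edges (e.g. machine 1–job C, machine 2–job F, machine 3–job G, machine 4–job A, machine 6–job B, machine 7–job E).
By König's theorem the minimum vertex cover has the same size. One such cover is {machine 6, machine 7, job A, job C, job F, job G}.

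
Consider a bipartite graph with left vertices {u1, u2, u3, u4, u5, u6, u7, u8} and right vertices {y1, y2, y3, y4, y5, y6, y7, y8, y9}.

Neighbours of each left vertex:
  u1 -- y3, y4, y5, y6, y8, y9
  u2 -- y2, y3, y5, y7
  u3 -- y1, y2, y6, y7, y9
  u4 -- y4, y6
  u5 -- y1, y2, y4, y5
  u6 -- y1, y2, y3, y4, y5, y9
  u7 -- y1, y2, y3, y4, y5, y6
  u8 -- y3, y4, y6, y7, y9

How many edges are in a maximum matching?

For example, pair u1–y8, u2–y2, u3–y6, u4–y4, u5–y1, u6–y9, u7–y3, u8–y7.
All 8 left vertices are matched, so no larger matching exists.

8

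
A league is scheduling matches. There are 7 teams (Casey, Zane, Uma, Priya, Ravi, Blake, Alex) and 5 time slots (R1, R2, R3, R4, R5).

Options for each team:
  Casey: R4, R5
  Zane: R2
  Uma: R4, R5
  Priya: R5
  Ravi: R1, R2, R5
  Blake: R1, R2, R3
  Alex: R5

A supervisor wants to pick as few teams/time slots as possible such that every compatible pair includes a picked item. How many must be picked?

5

The 5 edges Casey–R5, Zane–R2, Uma–R4, Ravi–R1, Blake–R3 form a matching, so any vertex cover needs at least 5 vertices (one per matched edge).
Conversely {Zane, Ravi, Blake, R4, R5} meets every edge and has exactly 5 vertices, so 5 is optimal.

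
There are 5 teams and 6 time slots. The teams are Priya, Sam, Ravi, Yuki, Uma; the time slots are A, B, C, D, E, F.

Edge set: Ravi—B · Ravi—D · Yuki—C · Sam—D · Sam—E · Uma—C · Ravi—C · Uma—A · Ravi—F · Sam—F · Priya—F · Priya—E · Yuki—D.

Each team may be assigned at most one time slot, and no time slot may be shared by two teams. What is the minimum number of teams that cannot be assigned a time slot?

0

For example, pair Priya–F, Sam–E, Ravi–B, Yuki–D, Uma–C.
This saturates every team, so 5 is the maximum.
That matches 5 of the 5, leaving 0 unmatched; no matching can do better.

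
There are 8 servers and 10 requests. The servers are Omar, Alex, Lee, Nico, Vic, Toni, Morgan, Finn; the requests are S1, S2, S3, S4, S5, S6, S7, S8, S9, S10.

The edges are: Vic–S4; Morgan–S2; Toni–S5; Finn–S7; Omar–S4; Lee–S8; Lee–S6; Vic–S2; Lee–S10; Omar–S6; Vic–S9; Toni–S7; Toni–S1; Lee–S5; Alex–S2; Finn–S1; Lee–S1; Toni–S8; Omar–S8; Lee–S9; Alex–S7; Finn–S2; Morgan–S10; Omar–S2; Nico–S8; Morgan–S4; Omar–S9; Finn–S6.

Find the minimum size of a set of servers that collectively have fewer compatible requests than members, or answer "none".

none

A matching saturating every server exists, for instance Omar→S6, Alex→S7, Lee→S9, Nico→S8, Vic→S4, Toni→S1, Morgan→S10, Finn→S2.
By Hall's marriage theorem, this means |N(S)| ≥ |S| for every subset S, so no violating subset exists.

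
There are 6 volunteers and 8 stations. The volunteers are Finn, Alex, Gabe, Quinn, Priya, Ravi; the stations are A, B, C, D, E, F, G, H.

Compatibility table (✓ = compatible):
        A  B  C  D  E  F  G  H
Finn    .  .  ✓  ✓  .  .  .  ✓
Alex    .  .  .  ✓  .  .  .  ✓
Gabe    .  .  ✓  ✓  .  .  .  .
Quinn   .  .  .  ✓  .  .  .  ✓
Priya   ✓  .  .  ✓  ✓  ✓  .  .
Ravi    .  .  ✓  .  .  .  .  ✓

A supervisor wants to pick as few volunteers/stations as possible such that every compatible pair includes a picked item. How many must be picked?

4

A maximum matching has 4 edges (e.g. Finn–D, Alex–H, Gabe–C, Priya–E).
By König's theorem the minimum vertex cover has the same size. One such cover is {Priya, C, D, H}.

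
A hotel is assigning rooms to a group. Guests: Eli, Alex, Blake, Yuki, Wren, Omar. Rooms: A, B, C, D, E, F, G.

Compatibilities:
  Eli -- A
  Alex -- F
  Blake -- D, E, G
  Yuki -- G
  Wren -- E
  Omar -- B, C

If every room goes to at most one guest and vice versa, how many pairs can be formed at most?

6

One maximum matching: Eli–A, Alex–F, Blake–D, Yuki–G, Wren–E, Omar–B.
This saturates every guest, so 6 is the maximum.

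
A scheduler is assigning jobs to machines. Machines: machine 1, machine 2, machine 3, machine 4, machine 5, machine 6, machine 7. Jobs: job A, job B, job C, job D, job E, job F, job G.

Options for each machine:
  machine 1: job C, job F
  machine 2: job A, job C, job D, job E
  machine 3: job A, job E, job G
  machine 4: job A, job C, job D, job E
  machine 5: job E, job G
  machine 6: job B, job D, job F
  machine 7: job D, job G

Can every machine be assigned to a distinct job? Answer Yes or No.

Yes

A valid assignment of size 7: machine 1→job F, machine 2→job D, machine 3→job A, machine 4→job C, machine 5→job E, machine 6→job B, machine 7→job G.
All 7 machines are covered.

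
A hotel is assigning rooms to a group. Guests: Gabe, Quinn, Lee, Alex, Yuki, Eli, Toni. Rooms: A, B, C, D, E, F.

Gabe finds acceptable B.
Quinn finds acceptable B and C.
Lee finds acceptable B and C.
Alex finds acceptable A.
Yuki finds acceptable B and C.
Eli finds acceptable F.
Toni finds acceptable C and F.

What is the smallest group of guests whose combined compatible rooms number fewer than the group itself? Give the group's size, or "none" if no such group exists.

Take S = {Gabe, Quinn, Lee}. Its neighbourhood is {B, C}, so |N(S)| = 2 < |S| = 3.
Every subset of size less than 3 has at least as many neighbours as members, so 3 is the minimum.

3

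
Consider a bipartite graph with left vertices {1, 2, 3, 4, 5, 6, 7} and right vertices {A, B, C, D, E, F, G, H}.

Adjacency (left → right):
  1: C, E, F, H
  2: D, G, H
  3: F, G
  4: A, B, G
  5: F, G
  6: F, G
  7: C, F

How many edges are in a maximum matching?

One maximum matching: 1-H, 2-D, 3-G, 4-B, 5-F, 7-C.
The set {3, 5, 6} has only 2 neighbours ({F, G}), so by Hall's theorem at most 6 of the 7 left vertices can be matched.

6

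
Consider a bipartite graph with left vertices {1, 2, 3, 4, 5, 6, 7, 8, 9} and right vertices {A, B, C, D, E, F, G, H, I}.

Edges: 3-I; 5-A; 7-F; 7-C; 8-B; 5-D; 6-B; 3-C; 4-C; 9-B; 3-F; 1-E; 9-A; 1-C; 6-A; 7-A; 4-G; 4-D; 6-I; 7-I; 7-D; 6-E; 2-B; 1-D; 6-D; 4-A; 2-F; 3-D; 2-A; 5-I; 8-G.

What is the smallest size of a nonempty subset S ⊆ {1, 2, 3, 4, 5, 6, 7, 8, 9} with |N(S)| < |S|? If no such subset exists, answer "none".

Take S = {1, 2, 3, 4, 5, 6, 7, 8, 9}. Its neighbourhood is {A, B, C, D, E, F, G, I}, so |N(S)| = 8 < |S| = 9.
Every subset of size less than 9 has at least as many neighbours as members, so 9 is the minimum.

9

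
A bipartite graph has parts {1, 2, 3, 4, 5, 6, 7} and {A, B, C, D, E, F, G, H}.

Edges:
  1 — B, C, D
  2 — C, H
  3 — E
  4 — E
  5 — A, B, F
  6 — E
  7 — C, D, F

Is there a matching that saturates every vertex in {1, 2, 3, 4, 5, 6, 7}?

The set {3, 4, 6} has only 1 neighbour ({E}), so by Hall's theorem at most 5 of the 7 left vertices can be matched.
Hence no matching covers every left vertex.

No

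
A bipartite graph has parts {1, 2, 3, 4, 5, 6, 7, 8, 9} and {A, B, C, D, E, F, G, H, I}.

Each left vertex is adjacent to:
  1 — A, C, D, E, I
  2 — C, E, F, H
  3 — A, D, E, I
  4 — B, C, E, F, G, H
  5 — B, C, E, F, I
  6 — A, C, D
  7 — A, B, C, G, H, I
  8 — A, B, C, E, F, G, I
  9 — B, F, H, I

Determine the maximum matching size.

For example, pair 1-A, 2-C, 3-I, 4-H, 5-E, 6-D, 7-G, 8-F, 9-B.
This saturates every left vertex, so 9 is the maximum.

9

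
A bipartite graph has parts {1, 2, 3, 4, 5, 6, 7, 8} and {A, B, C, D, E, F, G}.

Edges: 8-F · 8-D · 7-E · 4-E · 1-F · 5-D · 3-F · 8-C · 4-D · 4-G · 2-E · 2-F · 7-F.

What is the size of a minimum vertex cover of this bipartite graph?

5

{4, 5, 8, E, F} is a vertex cover of size 5: every edge has an endpoint in this set.
No smaller cover exists because 1–F, 2–E, 4–G, 5–D, 8–C is a matching of size 5, and a cover must include an endpoint of each of these disjoint edges (König's theorem).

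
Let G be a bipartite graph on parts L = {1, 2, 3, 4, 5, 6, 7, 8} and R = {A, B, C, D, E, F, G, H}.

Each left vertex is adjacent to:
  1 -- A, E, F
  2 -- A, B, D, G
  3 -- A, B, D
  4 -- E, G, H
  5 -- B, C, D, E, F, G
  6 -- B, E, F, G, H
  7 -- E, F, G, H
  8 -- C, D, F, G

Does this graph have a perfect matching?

One maximum matching: 1–E, 2–D, 3–A, 4–G, 5–C, 6–B, 7–H, 8–F.
All 8 left vertices are covered.

Yes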